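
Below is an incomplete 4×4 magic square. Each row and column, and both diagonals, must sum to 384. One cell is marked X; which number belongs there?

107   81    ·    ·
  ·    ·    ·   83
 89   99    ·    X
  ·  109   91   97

Row 4 must total 384; the given cells sum to 297, so (4,1) = 87.
Column 1 needs 384; the known cells sum to 283, so (2,1) = 101.
Using column 2: 81 + 99 + 109 + ? → (2,2) = 384 − 289 = 95.
Main diagonal must total 384; the given cells sum to 299, so (3,3) = 85.
From row 2, 384 − (101 + 95 + 83) gives (2,3) = 105.
Row 3 must total 384; the given cells sum to 273, so (3,4) = 111.

111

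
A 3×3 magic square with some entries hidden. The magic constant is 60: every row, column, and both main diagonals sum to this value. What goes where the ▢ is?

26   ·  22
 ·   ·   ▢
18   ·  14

24

Row 1: 26 + 22 + ? = 60, so (1,2) = 12.
Row 3 needs 60; the known cells sum to 32, so (3,2) = 28.
From column 1, 60 − (26 + 18) gives (2,1) = 16.
Column 2 must total 60; the given cells sum to 40, so (2,2) = 20.
Using column 3: 22 + 14 + ? → (2,3) = 60 − 36 = 24.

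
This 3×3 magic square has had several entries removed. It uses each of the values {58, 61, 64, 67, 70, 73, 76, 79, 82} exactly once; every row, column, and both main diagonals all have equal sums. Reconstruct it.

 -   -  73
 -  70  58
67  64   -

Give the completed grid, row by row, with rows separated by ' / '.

The 9 entries sum to 630, so each line sums to 630/3 = 210.
Row 2 must total 210; the given cells sum to 128, so (2,1) = 82.
From row 3, 210 − (67 + 64) gives (3,3) = 79.
The remaining cell in column 1 is (1,1) = 210 − 149 = 61.
Column 2 must total 210; the given cells sum to 134, so (1,2) = 76.

61 76 73 / 82 70 58 / 67 64 79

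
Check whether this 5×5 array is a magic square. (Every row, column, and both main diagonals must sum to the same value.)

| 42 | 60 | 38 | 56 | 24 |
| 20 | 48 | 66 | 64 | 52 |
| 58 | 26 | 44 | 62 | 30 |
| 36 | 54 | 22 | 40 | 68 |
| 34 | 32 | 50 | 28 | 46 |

Row 1: 42 + 60 + 38 + 56 + 24 = 220.
Row 2: 20 + 48 + 66 + 64 + 52 = 250.
Row 3: 58 + 26 + 44 + 62 + 30 = 220.
Row 4: 36 + 54 + 22 + 40 + 68 = 220.
Row 5: 34 + 32 + 50 + 28 + 46 = 190.
Column 1: 42 + 20 + 58 + 36 + 34 = 190.
Column 2: 60 + 48 + 26 + 54 + 32 = 220.
Column 3: 38 + 66 + 44 + 22 + 50 = 220.
Column 4: 56 + 64 + 62 + 40 + 28 = 250.
Column 5: 24 + 52 + 30 + 68 + 46 = 220.
Main diagonal: 42 + 48 + 44 + 40 + 46 = 220.
Anti-diagonal: 24 + 64 + 44 + 54 + 34 = 220.

No — main diagonal sums to 220 but column 1 sums to 190.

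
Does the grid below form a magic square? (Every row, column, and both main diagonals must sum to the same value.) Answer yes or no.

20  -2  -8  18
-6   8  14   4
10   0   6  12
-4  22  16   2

No — column 4 sums to 36 but column 1 sums to 20.

Row 1: 20 + (-2) + (-8) + 18 = 28.
Row 2: -6 + 8 + 14 + 4 = 20.
Row 3: 10 + 0 + 6 + 12 = 28.
Row 4: -4 + 22 + 16 + 2 = 36.
Column 1: 20 + (-6) + 10 + (-4) = 20.
Column 2: -2 + 8 + 0 + 22 = 28.
Column 3: -8 + 14 + 6 + 16 = 28.
Column 4: 18 + 4 + 12 + 2 = 36.
Main diagonal: 20 + 8 + 6 + 2 = 36.
Anti-diagonal: 18 + 14 + 0 + (-4) = 28.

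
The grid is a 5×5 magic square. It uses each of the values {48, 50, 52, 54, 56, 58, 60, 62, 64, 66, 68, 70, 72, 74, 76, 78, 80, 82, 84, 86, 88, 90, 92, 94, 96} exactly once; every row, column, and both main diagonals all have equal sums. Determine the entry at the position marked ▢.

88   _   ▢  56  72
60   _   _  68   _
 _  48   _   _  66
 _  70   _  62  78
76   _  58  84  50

The 25 entries sum to 1800, so each line sums to 1800/5 = 360.
Using row 5: 76 + 58 + 84 + 50 + ? → (5,2) = 360 − 268 = 92.
From column 4, 360 − (56 + 68 + 62 + 84) gives (3,4) = 90.
From column 5, 360 − (72 + 66 + 78 + 50) gives (2,5) = 94.
Anti-diagonal must total 360; the given cells sum to 286, so (3,3) = 74.
Row 3 must total 360; the given cells sum to 278, so (3,1) = 82.
Using column 1: 88 + 60 + 82 + 76 + ? → (4,1) = 360 − 306 = 54.
Main diagonal must total 360; the given cells sum to 274, so (2,2) = 86.
Row 2 needs 360; the known cells sum to 308, so (2,3) = 52.
From row 4, 360 − (54 + 70 + 62 + 78) gives (4,3) = 96.
Column 2: 86 + 48 + 70 + 92 + ? = 360, so (1,2) = 64.
From column 3, 360 − (52 + 74 + 96 + 58) gives (1,3) = 80.

80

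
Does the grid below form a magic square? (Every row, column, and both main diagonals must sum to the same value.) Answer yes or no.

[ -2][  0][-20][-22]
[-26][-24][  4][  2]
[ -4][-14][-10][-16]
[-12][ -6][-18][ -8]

Yes

Row 1: -2 + 0 + (-20) + (-22) = -44.
Row 2: -26 + (-24) + 4 + 2 = -44.
Row 3: -4 + (-14) + (-10) + (-16) = -44.
Row 4: -12 + (-6) + (-18) + (-8) = -44.
Column 1: -2 + (-26) + (-4) + (-12) = -44.
Column 2: 0 + (-24) + (-14) + (-6) = -44.
Column 3: -20 + 4 + (-10) + (-18) = -44.
Column 4: -22 + 2 + (-16) + (-8) = -44.
Main diagonal: -2 + (-24) + (-10) + (-8) = -44.
Anti-diagonal: -22 + 4 + (-14) + (-12) = -44.
All lines sum to -44.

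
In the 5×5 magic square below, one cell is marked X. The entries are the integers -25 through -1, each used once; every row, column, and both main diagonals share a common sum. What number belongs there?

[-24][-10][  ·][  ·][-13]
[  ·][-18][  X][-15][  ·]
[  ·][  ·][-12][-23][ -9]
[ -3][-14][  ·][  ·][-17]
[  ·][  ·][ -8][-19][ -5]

The entries are -25 through -1, which sum to -325, so each line sums to -325/5 = -65.
Using column 5: -13 + (-9) + (-17) + (-5) + ? → (2,5) = -65 − (-44) = -21.
Main diagonal: -24 + (-18) + (-12) + (-5) + ? = -65, so (4,4) = -6.
The remaining cell in anti-diagonal is (5,1) = -65 − (-54) = -11.
Row 4 must total -65; the given cells sum to -40, so (4,3) = -25.
Using row 5: -11 + (-8) + (-19) + (-5) + ? → (5,2) = -65 − (-43) = -22.
Column 2 needs -65; the known cells sum to -64, so (3,2) = -1.
Column 4: -15 + (-23) + (-6) + (-19) + ? = -65, so (1,4) = -2.
Row 1: -24 + (-10) + (-2) + (-13) + ? = -65, so (1,3) = -16.
Row 3: -1 + (-12) + (-23) + (-9) + ? = -65, so (3,1) = -20.
Column 1 must total -65; the given cells sum to -58, so (2,1) = -7.
The remaining cell in column 3 is (2,3) = -65 − (-61) = -4.

-4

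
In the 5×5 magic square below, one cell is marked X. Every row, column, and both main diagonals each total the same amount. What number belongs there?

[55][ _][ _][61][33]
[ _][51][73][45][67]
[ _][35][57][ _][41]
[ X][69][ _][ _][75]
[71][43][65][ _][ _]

Anti-diagonal is complete and sums to 275; that is the magic constant.
From row 2, 275 − (51 + 73 + 45 + 67) gives (2,1) = 39.
The remaining cell in column 2 is (1,2) = 275 − 198 = 77.
Using column 5: 33 + 67 + 41 + 75 + ? → (5,5) = 275 − 216 = 59.
Main diagonal needs 275; the known cells sum to 222, so (4,4) = 53.
Row 1: 55 + 77 + 61 + 33 + ? = 275, so (1,3) = 49.
Using row 5: 71 + 43 + 65 + 59 + ? → (5,4) = 275 − 238 = 37.
Column 3 must total 275; the given cells sum to 244, so (4,3) = 31.
Column 4: 61 + 45 + 53 + 37 + ? = 275, so (3,4) = 79.
Row 3 needs 275; the known cells sum to 212, so (3,1) = 63.
From row 4, 275 − (69 + 31 + 53 + 75) gives (4,1) = 47.

47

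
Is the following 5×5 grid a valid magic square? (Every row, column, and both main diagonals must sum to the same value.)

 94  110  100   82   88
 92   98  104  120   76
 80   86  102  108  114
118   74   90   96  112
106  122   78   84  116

Row 1: 94 + 110 + 100 + 82 + 88 = 474.
Row 2: 92 + 98 + 104 + 120 + 76 = 490.
Row 3: 80 + 86 + 102 + 108 + 114 = 490.
Row 4: 118 + 74 + 90 + 96 + 112 = 490.
Row 5: 106 + 122 + 78 + 84 + 116 = 506.
Column 1: 94 + 92 + 80 + 118 + 106 = 490.
Column 2: 110 + 98 + 86 + 74 + 122 = 490.
Column 3: 100 + 104 + 102 + 90 + 78 = 474.
Column 4: 82 + 120 + 108 + 96 + 84 = 490.
Column 5: 88 + 76 + 114 + 112 + 116 = 506.
Main diagonal: 94 + 98 + 102 + 96 + 116 = 506.
Anti-diagonal: 88 + 120 + 102 + 74 + 106 = 490.

No — column 4 sums to 490 but column 3 sums to 474.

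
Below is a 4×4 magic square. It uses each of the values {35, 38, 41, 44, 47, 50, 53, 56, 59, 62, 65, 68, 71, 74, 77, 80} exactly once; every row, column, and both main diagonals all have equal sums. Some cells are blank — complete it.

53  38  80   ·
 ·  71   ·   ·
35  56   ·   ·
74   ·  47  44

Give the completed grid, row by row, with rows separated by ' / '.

53 38 80 59 / 68 71 41 50 / 35 56 62 77 / 74 65 47 44

The 16 entries sum to 920, so each line sums to 920/4 = 230.
Using row 1: 53 + 38 + 80 + ? → (1,4) = 230 − 171 = 59.
Using row 4: 74 + 47 + 44 + ? → (4,2) = 230 − 165 = 65.
Column 1 must total 230; the given cells sum to 162, so (2,1) = 68.
Main diagonal: 53 + 71 + 44 + ? = 230, so (3,3) = 62.
From anti-diagonal, 230 − (59 + 56 + 74) gives (2,3) = 41.
Row 2: 68 + 71 + 41 + ? = 230, so (2,4) = 50.
The remaining cell in row 3 is (3,4) = 230 − 153 = 77.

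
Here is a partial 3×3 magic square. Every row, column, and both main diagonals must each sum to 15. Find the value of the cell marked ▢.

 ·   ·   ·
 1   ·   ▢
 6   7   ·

9

Row 3 must total 15; the given cells sum to 13, so (3,3) = 2.
Using column 1: 1 + 6 + ? → (1,1) = 15 − 7 = 8.
From main diagonal, 15 − (8 + 2) gives (2,2) = 5.
The remaining cell in anti-diagonal is (1,3) = 15 − 11 = 4.
Row 1 needs 15; the known cells sum to 12, so (1,2) = 3.
From row 2, 15 − (1 + 5) gives (2,3) = 9.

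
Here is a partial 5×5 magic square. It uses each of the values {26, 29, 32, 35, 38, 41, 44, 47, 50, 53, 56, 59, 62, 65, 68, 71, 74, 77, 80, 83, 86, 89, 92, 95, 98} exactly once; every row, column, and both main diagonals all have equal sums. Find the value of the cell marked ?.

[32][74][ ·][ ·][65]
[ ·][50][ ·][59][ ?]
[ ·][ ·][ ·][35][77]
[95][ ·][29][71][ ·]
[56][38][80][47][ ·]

26

The 25 entries sum to 1550, so each line sums to 1550/5 = 310.
From row 5, 310 − (56 + 38 + 80 + 47) gives (5,5) = 89.
Column 4: 59 + 35 + 71 + 47 + ? = 310, so (1,4) = 98.
The remaining cell in main diagonal is (3,3) = 310 − 242 = 68.
From anti-diagonal, 310 − (65 + 59 + 68 + 56) gives (4,2) = 62.
Row 1 needs 310; the known cells sum to 269, so (1,3) = 41.
Row 4 needs 310; the known cells sum to 257, so (4,5) = 53.
The remaining cell in column 2 is (3,2) = 310 − 224 = 86.
From column 3, 310 − (41 + 68 + 29 + 80) gives (2,3) = 92.
The remaining cell in column 5 is (2,5) = 310 − 284 = 26.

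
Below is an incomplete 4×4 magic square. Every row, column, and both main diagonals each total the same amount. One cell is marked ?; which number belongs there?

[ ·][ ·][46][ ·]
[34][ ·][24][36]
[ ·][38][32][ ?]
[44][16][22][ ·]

Column 3 is complete and sums to 124; that is the magic constant.
Using row 2: 34 + 24 + 36 + ? → (2,2) = 124 − 94 = 30.
Row 4 needs 124; the known cells sum to 82, so (4,4) = 42.
The remaining cell in column 2 is (1,2) = 124 − 84 = 40.
The remaining cell in main diagonal is (1,1) = 124 − 104 = 20.
From anti-diagonal, 124 − (24 + 38 + 44) gives (1,4) = 18.
Column 1 must total 124; the given cells sum to 98, so (3,1) = 26.
From column 4, 124 − (18 + 36 + 42) gives (3,4) = 28.

28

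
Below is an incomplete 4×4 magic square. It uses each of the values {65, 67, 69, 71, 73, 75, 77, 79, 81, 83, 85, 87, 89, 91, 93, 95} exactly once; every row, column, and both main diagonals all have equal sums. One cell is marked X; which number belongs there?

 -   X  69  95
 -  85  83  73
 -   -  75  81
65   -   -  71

The 16 entries sum to 1280, so each line sums to 1280/4 = 320.
Row 2 must total 320; the given cells sum to 241, so (2,1) = 79.
Column 3 needs 320; the known cells sum to 227, so (4,3) = 93.
Main diagonal: 85 + 75 + 71 + ? = 320, so (1,1) = 89.
The remaining cell in anti-diagonal is (3,2) = 320 − 243 = 77.
Row 1 needs 320; the known cells sum to 253, so (1,2) = 67.

67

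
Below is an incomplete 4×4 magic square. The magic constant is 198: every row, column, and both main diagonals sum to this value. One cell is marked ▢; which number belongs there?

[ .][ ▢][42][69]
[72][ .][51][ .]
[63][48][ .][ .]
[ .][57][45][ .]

54

From column 3, 198 − (42 + 51 + 45) gives (3,3) = 60.
Anti-diagonal needs 198; the known cells sum to 168, so (4,1) = 30.
Row 3 must total 198; the given cells sum to 171, so (3,4) = 27.
The remaining cell in row 4 is (4,4) = 198 − 132 = 66.
From column 1, 198 − (72 + 63 + 30) gives (1,1) = 33.
Column 4: 69 + 27 + 66 + ? = 198, so (2,4) = 36.
Main diagonal must total 198; the given cells sum to 159, so (2,2) = 39.
Row 1 needs 198; the known cells sum to 144, so (1,2) = 54.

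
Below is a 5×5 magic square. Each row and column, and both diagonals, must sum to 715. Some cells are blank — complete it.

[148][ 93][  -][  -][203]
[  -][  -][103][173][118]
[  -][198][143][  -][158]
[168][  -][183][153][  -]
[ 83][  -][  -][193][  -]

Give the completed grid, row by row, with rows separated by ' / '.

The remaining cell in anti-diagonal is (4,2) = 715 − 602 = 113.
Row 4 needs 715; the known cells sum to 617, so (4,5) = 98.
Column 5 must total 715; the given cells sum to 577, so (5,5) = 138.
Main diagonal needs 715; the known cells sum to 582, so (2,2) = 133.
From row 2, 715 − (133 + 103 + 173 + 118) gives (2,1) = 188.
The remaining cell in column 1 is (3,1) = 715 − 587 = 128.
The remaining cell in column 2 is (5,2) = 715 − 537 = 178.
Row 3 must total 715; the given cells sum to 627, so (3,4) = 88.
Row 5 needs 715; the known cells sum to 592, so (5,3) = 123.
Column 3 needs 715; the known cells sum to 552, so (1,3) = 163.
Column 4 needs 715; the known cells sum to 607, so (1,4) = 108.

148 93 163 108 203 / 188 133 103 173 118 / 128 198 143 88 158 / 168 113 183 153 98 / 83 178 123 193 138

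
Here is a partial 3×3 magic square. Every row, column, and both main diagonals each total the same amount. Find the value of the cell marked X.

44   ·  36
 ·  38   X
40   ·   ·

Anti-diagonal is complete and sums to 114; that is the magic constant.
Row 1 must total 114; the given cells sum to 80, so (1,2) = 34.
Column 1 needs 114; the known cells sum to 84, so (2,1) = 30.
Column 2 must total 114; the given cells sum to 72, so (3,2) = 42.
Main diagonal: 44 + 38 + ? = 114, so (3,3) = 32.
Row 2 must total 114; the given cells sum to 68, so (2,3) = 46.

46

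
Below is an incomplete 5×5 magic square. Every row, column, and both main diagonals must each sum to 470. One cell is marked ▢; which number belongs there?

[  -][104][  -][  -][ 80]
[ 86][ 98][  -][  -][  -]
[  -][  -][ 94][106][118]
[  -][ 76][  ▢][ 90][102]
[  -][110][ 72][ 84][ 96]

88

From row 5, 470 − (110 + 72 + 84 + 96) gives (5,1) = 108.
From column 2, 470 − (104 + 98 + 76 + 110) gives (3,2) = 82.
Column 5: 80 + 118 + 102 + 96 + ? = 470, so (2,5) = 74.
Using main diagonal: 98 + 94 + 90 + 96 + ? → (1,1) = 470 − 378 = 92.
The remaining cell in anti-diagonal is (2,4) = 470 − 358 = 112.
Row 2: 86 + 98 + 112 + 74 + ? = 470, so (2,3) = 100.
The remaining cell in row 3 is (3,1) = 470 − 400 = 70.
Column 1 needs 470; the known cells sum to 356, so (4,1) = 114.
Column 4: 112 + 106 + 90 + 84 + ? = 470, so (1,4) = 78.
Row 1 must total 470; the given cells sum to 354, so (1,3) = 116.
Row 4: 114 + 76 + 90 + 102 + ? = 470, so (4,3) = 88.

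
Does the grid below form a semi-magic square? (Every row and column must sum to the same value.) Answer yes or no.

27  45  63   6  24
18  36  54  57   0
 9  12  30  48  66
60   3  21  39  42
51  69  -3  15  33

Yes

Row 1: 27 + 45 + 63 + 6 + 24 = 165.
Row 2: 18 + 36 + 54 + 57 + 0 = 165.
Row 3: 9 + 12 + 30 + 48 + 66 = 165.
Row 4: 60 + 3 + 21 + 39 + 42 = 165.
Row 5: 51 + 69 + (-3) + 15 + 33 = 165.
Column 1: 27 + 18 + 9 + 60 + 51 = 165.
Column 2: 45 + 36 + 12 + 3 + 69 = 165.
Column 3: 63 + 54 + 30 + 21 + (-3) = 165.
Column 4: 6 + 57 + 48 + 39 + 15 = 165.
Column 5: 24 + 0 + 66 + 42 + 33 = 165.
All lines sum to 165.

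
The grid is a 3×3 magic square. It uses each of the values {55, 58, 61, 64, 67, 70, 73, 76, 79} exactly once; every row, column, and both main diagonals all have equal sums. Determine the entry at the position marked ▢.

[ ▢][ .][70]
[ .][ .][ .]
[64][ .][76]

The 9 entries sum to 603, so each line sums to 603/3 = 201.
Row 3: 64 + 76 + ? = 201, so (3,2) = 61.
The remaining cell in column 3 is (2,3) = 201 − 146 = 55.
Using anti-diagonal: 70 + 64 + ? → (2,2) = 201 − 134 = 67.
From row 2, 201 − (67 + 55) gives (2,1) = 79.
Using column 1: 79 + 64 + ? → (1,1) = 201 − 143 = 58.

58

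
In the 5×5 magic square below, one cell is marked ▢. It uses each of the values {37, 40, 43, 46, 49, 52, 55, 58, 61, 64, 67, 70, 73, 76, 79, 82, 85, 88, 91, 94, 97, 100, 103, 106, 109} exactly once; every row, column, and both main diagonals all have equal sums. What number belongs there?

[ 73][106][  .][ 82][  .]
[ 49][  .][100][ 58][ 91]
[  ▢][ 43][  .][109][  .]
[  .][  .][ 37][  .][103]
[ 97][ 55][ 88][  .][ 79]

The 25 entries sum to 1825, so each line sums to 1825/5 = 365.
Row 2 needs 365; the known cells sum to 298, so (2,2) = 67.
Row 5 must total 365; the given cells sum to 319, so (5,4) = 46.
Column 2 needs 365; the known cells sum to 271, so (4,2) = 94.
From column 4, 365 − (82 + 58 + 109 + 46) gives (4,4) = 70.
Main diagonal: 73 + 67 + 70 + 79 + ? = 365, so (3,3) = 76.
Anti-diagonal: 58 + 76 + 94 + 97 + ? = 365, so (1,5) = 40.
Row 1 needs 365; the known cells sum to 301, so (1,3) = 64.
The remaining cell in row 4 is (4,1) = 365 − 304 = 61.
Column 1 must total 365; the given cells sum to 280, so (3,1) = 85.

85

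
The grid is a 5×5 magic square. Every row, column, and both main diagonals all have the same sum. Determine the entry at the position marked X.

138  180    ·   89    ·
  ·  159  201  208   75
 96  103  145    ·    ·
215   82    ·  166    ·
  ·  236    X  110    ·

Column 2 is complete and sums to 760; that is the magic constant.
Row 2: 159 + 201 + 208 + 75 + ? = 760, so (2,1) = 117.
From column 1, 760 − (138 + 117 + 96 + 215) gives (5,1) = 194.
From column 4, 760 − (89 + 208 + 166 + 110) gives (3,4) = 187.
From main diagonal, 760 − (138 + 159 + 145 + 166) gives (5,5) = 152.
Anti-diagonal: 208 + 145 + 82 + 194 + ? = 760, so (1,5) = 131.
Row 1 needs 760; the known cells sum to 538, so (1,3) = 222.
Using row 3: 96 + 103 + 145 + 187 + ? → (3,5) = 760 − 531 = 229.
Row 5: 194 + 236 + 110 + 152 + ? = 760, so (5,3) = 68.

68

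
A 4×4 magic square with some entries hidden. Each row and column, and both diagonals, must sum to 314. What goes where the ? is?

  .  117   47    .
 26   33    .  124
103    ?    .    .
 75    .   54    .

From row 2, 314 − (26 + 33 + 124) gives (2,3) = 131.
The remaining cell in column 1 is (1,1) = 314 − 204 = 110.
Column 3 needs 314; the known cells sum to 232, so (3,3) = 82.
Main diagonal must total 314; the given cells sum to 225, so (4,4) = 89.
Row 1 needs 314; the known cells sum to 274, so (1,4) = 40.
Using row 4: 75 + 54 + 89 + ? → (4,2) = 314 − 218 = 96.
Column 2 needs 314; the known cells sum to 246, so (3,2) = 68.

68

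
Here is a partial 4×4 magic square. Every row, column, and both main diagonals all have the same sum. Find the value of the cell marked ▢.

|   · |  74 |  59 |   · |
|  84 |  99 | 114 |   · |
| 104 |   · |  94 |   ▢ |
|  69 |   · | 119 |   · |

109

Column 3 is complete and sums to 386; that is the magic constant.
The remaining cell in row 2 is (2,4) = 386 − 297 = 89.
From column 1, 386 − (84 + 104 + 69) gives (1,1) = 129.
From main diagonal, 386 − (129 + 99 + 94) gives (4,4) = 64.
Row 1: 129 + 74 + 59 + ? = 386, so (1,4) = 124.
From row 4, 386 − (69 + 119 + 64) gives (4,2) = 134.
Column 2 must total 386; the given cells sum to 307, so (3,2) = 79.
Column 4 must total 386; the given cells sum to 277, so (3,4) = 109.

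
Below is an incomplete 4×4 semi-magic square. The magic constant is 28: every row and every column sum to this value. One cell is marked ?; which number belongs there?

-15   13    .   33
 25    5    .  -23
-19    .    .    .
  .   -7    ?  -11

9

Row 1 must total 28; the given cells sum to 31, so (1,3) = -3.
The remaining cell in row 2 is (2,3) = 28 − 7 = 21.
Column 1: -15 + 25 + (-19) + ? = 28, so (4,1) = 37.
Column 2 needs 28; the known cells sum to 11, so (3,2) = 17.
The remaining cell in column 4 is (3,4) = 28 − (-1) = 29.
Row 3: -19 + 17 + 29 + ? = 28, so (3,3) = 1.
The remaining cell in row 4 is (4,3) = 28 − 19 = 9.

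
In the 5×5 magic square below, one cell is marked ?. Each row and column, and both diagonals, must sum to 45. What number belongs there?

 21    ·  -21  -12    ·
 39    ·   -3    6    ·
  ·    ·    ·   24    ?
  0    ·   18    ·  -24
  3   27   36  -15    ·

Row 5 needs 45; the known cells sum to 51, so (5,5) = -6.
Using column 1: 21 + 39 + 0 + 3 + ? → (3,1) = 45 − 63 = -18.
Column 3 needs 45; the known cells sum to 30, so (3,3) = 15.
Using column 4: -12 + 6 + 24 + (-15) + ? → (4,4) = 45 − 3 = 42.
Main diagonal must total 45; the given cells sum to 72, so (2,2) = -27.
Row 2 needs 45; the known cells sum to 15, so (2,5) = 30.
Row 4 must total 45; the given cells sum to 36, so (4,2) = 9.
The remaining cell in anti-diagonal is (1,5) = 45 − 33 = 12.
Using row 1: 21 + (-21) + (-12) + 12 + ? → (1,2) = 45 − 0 = 45.
Using column 2: 45 + (-27) + 9 + 27 + ? → (3,2) = 45 − 54 = -9.
From column 5, 45 − (12 + 30 + (-24) + (-6)) gives (3,5) = 33.

33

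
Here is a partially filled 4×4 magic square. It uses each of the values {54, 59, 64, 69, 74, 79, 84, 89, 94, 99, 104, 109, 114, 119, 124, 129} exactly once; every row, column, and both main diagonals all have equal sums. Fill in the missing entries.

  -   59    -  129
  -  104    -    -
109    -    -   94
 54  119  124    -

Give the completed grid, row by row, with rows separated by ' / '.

114 59 64 129 / 89 104 99 74 / 109 84 79 94 / 54 119 124 69

The 16 entries sum to 1464, so each line sums to 1464/4 = 366.
The remaining cell in row 4 is (4,4) = 366 − 297 = 69.
Column 2 needs 366; the known cells sum to 282, so (3,2) = 84.
From column 4, 366 − (129 + 94 + 69) gives (2,4) = 74.
Using anti-diagonal: 129 + 84 + 54 + ? → (2,3) = 366 − 267 = 99.
Row 2: 104 + 99 + 74 + ? = 366, so (2,1) = 89.
Row 3 needs 366; the known cells sum to 287, so (3,3) = 79.
Column 1 needs 366; the known cells sum to 252, so (1,1) = 114.
Column 3 must total 366; the given cells sum to 302, so (1,3) = 64.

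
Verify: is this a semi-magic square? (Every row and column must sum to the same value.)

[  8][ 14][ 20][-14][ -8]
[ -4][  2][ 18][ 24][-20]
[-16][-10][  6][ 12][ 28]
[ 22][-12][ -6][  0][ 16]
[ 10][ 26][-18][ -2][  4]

Row 1: 8 + 14 + 20 + (-14) + (-8) = 20.
Row 2: -4 + 2 + 18 + 24 + (-20) = 20.
Row 3: -16 + (-10) + 6 + 12 + 28 = 20.
Row 4: 22 + (-12) + (-6) + 0 + 16 = 20.
Row 5: 10 + 26 + (-18) + (-2) + 4 = 20.
Column 1: 8 + (-4) + (-16) + 22 + 10 = 20.
Column 2: 14 + 2 + (-10) + (-12) + 26 = 20.
Column 3: 20 + 18 + 6 + (-6) + (-18) = 20.
Column 4: -14 + 24 + 12 + 0 + (-2) = 20.
Column 5: -8 + (-20) + 28 + 16 + 4 = 20.
All lines sum to 20.

Yes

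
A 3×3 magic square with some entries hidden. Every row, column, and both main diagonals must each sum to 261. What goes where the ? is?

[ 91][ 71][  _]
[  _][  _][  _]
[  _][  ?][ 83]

103

The remaining cell in row 1 is (1,3) = 261 − 162 = 99.
The remaining cell in column 3 is (2,3) = 261 − 182 = 79.
Main diagonal: 91 + 83 + ? = 261, so (2,2) = 87.
Anti-diagonal must total 261; the given cells sum to 186, so (3,1) = 75.
Using row 2: 87 + 79 + ? → (2,1) = 261 − 166 = 95.
Row 3: 75 + 83 + ? = 261, so (3,2) = 103.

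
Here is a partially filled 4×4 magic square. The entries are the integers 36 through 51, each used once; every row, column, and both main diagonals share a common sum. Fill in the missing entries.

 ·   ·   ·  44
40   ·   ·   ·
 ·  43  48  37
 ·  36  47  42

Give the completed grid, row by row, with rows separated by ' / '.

The entries are 36 through 51, which sum to 696, so each line sums to 696/4 = 174.
Using row 3: 43 + 48 + 37 + ? → (3,1) = 174 − 128 = 46.
From row 4, 174 − (36 + 47 + 42) gives (4,1) = 49.
The remaining cell in column 1 is (1,1) = 174 − 135 = 39.
Column 4 needs 174; the known cells sum to 123, so (2,4) = 51.
Main diagonal needs 174; the known cells sum to 129, so (2,2) = 45.
Anti-diagonal needs 174; the known cells sum to 136, so (2,3) = 38.
From column 2, 174 − (45 + 43 + 36) gives (1,2) = 50.
The remaining cell in column 3 is (1,3) = 174 − 133 = 41.

39 50 41 44 / 40 45 38 51 / 46 43 48 37 / 49 36 47 42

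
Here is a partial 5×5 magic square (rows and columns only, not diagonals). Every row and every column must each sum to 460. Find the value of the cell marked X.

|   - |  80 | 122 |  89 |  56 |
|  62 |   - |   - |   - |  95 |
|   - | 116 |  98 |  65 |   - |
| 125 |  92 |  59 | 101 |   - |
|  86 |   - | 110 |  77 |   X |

Row 1: 80 + 122 + 89 + 56 + ? = 460, so (1,1) = 113.
Row 4 must total 460; the given cells sum to 377, so (4,5) = 83.
The remaining cell in column 1 is (3,1) = 460 − 386 = 74.
Column 3 needs 460; the known cells sum to 389, so (2,3) = 71.
Column 4 needs 460; the known cells sum to 332, so (2,4) = 128.
Row 2 must total 460; the given cells sum to 356, so (2,2) = 104.
Row 3 needs 460; the known cells sum to 353, so (3,5) = 107.
The remaining cell in column 2 is (5,2) = 460 − 392 = 68.
Using column 5: 56 + 95 + 107 + 83 + ? → (5,5) = 460 − 341 = 119.

119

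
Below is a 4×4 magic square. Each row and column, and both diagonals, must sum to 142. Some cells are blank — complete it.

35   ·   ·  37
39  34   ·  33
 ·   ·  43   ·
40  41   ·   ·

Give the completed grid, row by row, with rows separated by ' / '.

35 38 32 37 / 39 34 36 33 / 28 29 43 42 / 40 41 31 30

Row 2: 39 + 34 + 33 + ? = 142, so (2,3) = 36.
From column 1, 142 − (35 + 39 + 40) gives (3,1) = 28.
From main diagonal, 142 − (35 + 34 + 43) gives (4,4) = 30.
Anti-diagonal needs 142; the known cells sum to 113, so (3,2) = 29.
Row 3 must total 142; the given cells sum to 100, so (3,4) = 42.
Row 4 needs 142; the known cells sum to 111, so (4,3) = 31.
Column 2: 34 + 29 + 41 + ? = 142, so (1,2) = 38.
The remaining cell in column 3 is (1,3) = 142 − 110 = 32.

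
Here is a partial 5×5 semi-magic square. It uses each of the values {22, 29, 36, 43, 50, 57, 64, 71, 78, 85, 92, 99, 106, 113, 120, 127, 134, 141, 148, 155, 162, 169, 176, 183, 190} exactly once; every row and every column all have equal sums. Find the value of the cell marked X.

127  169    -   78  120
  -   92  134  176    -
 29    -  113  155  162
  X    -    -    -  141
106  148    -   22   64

183

The 25 entries sum to 2650, so each line sums to 2650/5 = 530.
Row 1: 127 + 169 + 78 + 120 + ? = 530, so (1,3) = 36.
Using row 3: 29 + 113 + 155 + 162 + ? → (3,2) = 530 − 459 = 71.
Row 5 needs 530; the known cells sum to 340, so (5,3) = 190.
Column 2: 169 + 92 + 71 + 148 + ? = 530, so (4,2) = 50.
Using column 3: 36 + 134 + 113 + 190 + ? → (4,3) = 530 − 473 = 57.
Using column 4: 78 + 176 + 155 + 22 + ? → (4,4) = 530 − 431 = 99.
From column 5, 530 − (120 + 162 + 141 + 64) gives (2,5) = 43.
Row 2: 92 + 134 + 176 + 43 + ? = 530, so (2,1) = 85.
Row 4 must total 530; the given cells sum to 347, so (4,1) = 183.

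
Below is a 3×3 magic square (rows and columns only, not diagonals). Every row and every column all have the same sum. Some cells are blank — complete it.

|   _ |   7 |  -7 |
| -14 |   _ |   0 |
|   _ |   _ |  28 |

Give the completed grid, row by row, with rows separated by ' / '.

21 7 -7 / -14 35 0 / 14 -21 28

Column 3 is already complete: -7 + 0 + 28 = 21, so that is the magic constant.
The remaining cell in row 1 is (1,1) = 21 − 0 = 21.
Using row 2: -14 + 0 + ? → (2,2) = 21 − (-14) = 35.
Column 1 must total 21; the given cells sum to 7, so (3,1) = 14.
From column 2, 21 − (7 + 35) gives (3,2) = -21.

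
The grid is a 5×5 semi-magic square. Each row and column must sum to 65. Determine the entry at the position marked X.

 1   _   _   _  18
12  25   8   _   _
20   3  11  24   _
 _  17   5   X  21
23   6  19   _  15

13

Row 3 needs 65; the known cells sum to 58, so (3,5) = 7.
Using row 5: 23 + 6 + 19 + 15 + ? → (5,4) = 65 − 63 = 2.
Using column 1: 1 + 12 + 20 + 23 + ? → (4,1) = 65 − 56 = 9.
From column 2, 65 − (25 + 3 + 17 + 6) gives (1,2) = 14.
From column 3, 65 − (8 + 11 + 5 + 19) gives (1,3) = 22.
From column 5, 65 − (18 + 7 + 21 + 15) gives (2,5) = 4.
Row 1 needs 65; the known cells sum to 55, so (1,4) = 10.
Row 2 needs 65; the known cells sum to 49, so (2,4) = 16.
Row 4 needs 65; the known cells sum to 52, so (4,4) = 13.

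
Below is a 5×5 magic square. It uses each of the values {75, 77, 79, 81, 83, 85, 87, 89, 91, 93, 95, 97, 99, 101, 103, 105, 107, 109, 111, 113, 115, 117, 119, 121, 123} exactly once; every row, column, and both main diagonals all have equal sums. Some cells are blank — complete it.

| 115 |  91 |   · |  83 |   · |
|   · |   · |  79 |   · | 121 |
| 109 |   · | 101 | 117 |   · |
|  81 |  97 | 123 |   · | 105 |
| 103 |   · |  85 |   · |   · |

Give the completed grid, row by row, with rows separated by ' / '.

The 25 entries sum to 2475, so each line sums to 2475/5 = 495.
Row 4: 81 + 97 + 123 + 105 + ? = 495, so (4,4) = 89.
Column 1: 115 + 109 + 81 + 103 + ? = 495, so (2,1) = 87.
Column 3 must total 495; the given cells sum to 388, so (1,3) = 107.
From row 1, 495 − (115 + 91 + 107 + 83) gives (1,5) = 99.
Anti-diagonal: 99 + 101 + 97 + 103 + ? = 495, so (2,4) = 95.
The remaining cell in row 2 is (2,2) = 495 − 382 = 113.
The remaining cell in column 4 is (5,4) = 495 − 384 = 111.
Main diagonal must total 495; the given cells sum to 418, so (5,5) = 77.
Using row 5: 103 + 85 + 111 + 77 + ? → (5,2) = 495 − 376 = 119.
The remaining cell in column 2 is (3,2) = 495 − 420 = 75.
The remaining cell in column 5 is (3,5) = 495 − 402 = 93.

115 91 107 83 99 / 87 113 79 95 121 / 109 75 101 117 93 / 81 97 123 89 105 / 103 119 85 111 77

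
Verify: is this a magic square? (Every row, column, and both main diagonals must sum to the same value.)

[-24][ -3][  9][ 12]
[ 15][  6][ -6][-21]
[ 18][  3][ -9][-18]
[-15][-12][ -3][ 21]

Row 1: -24 + (-3) + 9 + 12 = -6.
Row 2: 15 + 6 + (-6) + (-21) = -6.
Row 3: 18 + 3 + (-9) + (-18) = -6.
Row 4: -15 + (-12) + (-3) + 21 = -9.
Column 1: -24 + 15 + 18 + (-15) = -6.
Column 2: -3 + 6 + 3 + (-12) = -6.
Column 3: 9 + (-6) + (-9) + (-3) = -9.
Column 4: 12 + (-21) + (-18) + 21 = -6.
Main diagonal: -24 + 6 + (-9) + 21 = -6.
Anti-diagonal: 12 + (-6) + 3 + (-15) = -6.

No — anti-diagonal sums to -6 but row 4 sums to -9.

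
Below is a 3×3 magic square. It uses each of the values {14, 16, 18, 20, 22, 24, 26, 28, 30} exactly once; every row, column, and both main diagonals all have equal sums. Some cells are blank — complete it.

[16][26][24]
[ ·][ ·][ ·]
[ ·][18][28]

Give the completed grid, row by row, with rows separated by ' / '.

16 26 24 / 30 22 14 / 20 18 28

The 9 entries sum to 198, so each line sums to 198/3 = 66.
The remaining cell in row 3 is (3,1) = 66 − 46 = 20.
Column 1 needs 66; the known cells sum to 36, so (2,1) = 30.
Using column 2: 26 + 18 + ? → (2,2) = 66 − 44 = 22.
Column 3: 24 + 28 + ? = 66, so (2,3) = 14.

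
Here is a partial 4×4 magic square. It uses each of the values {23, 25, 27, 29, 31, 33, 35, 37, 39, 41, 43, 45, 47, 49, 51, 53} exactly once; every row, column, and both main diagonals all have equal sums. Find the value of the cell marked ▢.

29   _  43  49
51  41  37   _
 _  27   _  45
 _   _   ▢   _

25

The 16 entries sum to 608, so each line sums to 608/4 = 152.
Using row 1: 29 + 43 + 49 + ? → (1,2) = 152 − 121 = 31.
Row 2 must total 152; the given cells sum to 129, so (2,4) = 23.
Using column 2: 31 + 41 + 27 + ? → (4,2) = 152 − 99 = 53.
The remaining cell in column 4 is (4,4) = 152 − 117 = 35.
Using main diagonal: 29 + 41 + 35 + ? → (3,3) = 152 − 105 = 47.
From anti-diagonal, 152 − (49 + 37 + 27) gives (4,1) = 39.
Row 3: 27 + 47 + 45 + ? = 152, so (3,1) = 33.
From row 4, 152 − (39 + 53 + 35) gives (4,3) = 25.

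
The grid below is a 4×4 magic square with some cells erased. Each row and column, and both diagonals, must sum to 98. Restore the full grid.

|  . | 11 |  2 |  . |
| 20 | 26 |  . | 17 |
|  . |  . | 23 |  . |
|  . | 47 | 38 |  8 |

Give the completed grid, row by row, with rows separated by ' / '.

41 11 2 44 / 20 26 35 17 / 32 14 23 29 / 5 47 38 8

Row 2 needs 98; the known cells sum to 63, so (2,3) = 35.
Using row 4: 47 + 38 + 8 + ? → (4,1) = 98 − 93 = 5.
Column 2: 11 + 26 + 47 + ? = 98, so (3,2) = 14.
Using main diagonal: 26 + 23 + 8 + ? → (1,1) = 98 − 57 = 41.
Using anti-diagonal: 35 + 14 + 5 + ? → (1,4) = 98 − 54 = 44.
From column 1, 98 − (41 + 20 + 5) gives (3,1) = 32.
Column 4 needs 98; the known cells sum to 69, so (3,4) = 29.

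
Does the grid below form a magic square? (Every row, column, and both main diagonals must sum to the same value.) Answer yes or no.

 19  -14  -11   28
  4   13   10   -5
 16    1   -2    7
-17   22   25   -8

Row 1: 19 + (-14) + (-11) + 28 = 22.
Row 2: 4 + 13 + 10 + (-5) = 22.
Row 3: 16 + 1 + (-2) + 7 = 22.
Row 4: -17 + 22 + 25 + (-8) = 22.
Column 1: 19 + 4 + 16 + (-17) = 22.
Column 2: -14 + 13 + 1 + 22 = 22.
Column 3: -11 + 10 + (-2) + 25 = 22.
Column 4: 28 + (-5) + 7 + (-8) = 22.
Main diagonal: 19 + 13 + (-2) + (-8) = 22.
Anti-diagonal: 28 + 10 + 1 + (-17) = 22.
All lines sum to 22.

Yes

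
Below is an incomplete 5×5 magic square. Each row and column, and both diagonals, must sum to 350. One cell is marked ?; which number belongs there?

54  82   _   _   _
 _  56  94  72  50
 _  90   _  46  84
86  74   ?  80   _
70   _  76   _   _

Row 2 needs 350; the known cells sum to 272, so (2,1) = 78.
The remaining cell in column 1 is (3,1) = 350 − 288 = 62.
From column 2, 350 − (82 + 56 + 90 + 74) gives (5,2) = 48.
Row 3: 62 + 90 + 46 + 84 + ? = 350, so (3,3) = 68.
Main diagonal needs 350; the known cells sum to 258, so (5,5) = 92.
Using anti-diagonal: 72 + 68 + 74 + 70 + ? → (1,5) = 350 − 284 = 66.
Row 5 needs 350; the known cells sum to 286, so (5,4) = 64.
Using column 4: 72 + 46 + 80 + 64 + ? → (1,4) = 350 − 262 = 88.
Using column 5: 66 + 50 + 84 + 92 + ? → (4,5) = 350 − 292 = 58.
Row 1: 54 + 82 + 88 + 66 + ? = 350, so (1,3) = 60.
Row 4: 86 + 74 + 80 + 58 + ? = 350, so (4,3) = 52.

52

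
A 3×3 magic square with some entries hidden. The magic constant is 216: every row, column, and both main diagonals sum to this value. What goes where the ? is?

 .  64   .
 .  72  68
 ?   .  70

Row 2: 72 + 68 + ? = 216, so (2,1) = 76.
Column 2 must total 216; the given cells sum to 136, so (3,2) = 80.
Column 3 needs 216; the known cells sum to 138, so (1,3) = 78.
The remaining cell in main diagonal is (1,1) = 216 − 142 = 74.
Anti-diagonal: 78 + 72 + ? = 216, so (3,1) = 66.

66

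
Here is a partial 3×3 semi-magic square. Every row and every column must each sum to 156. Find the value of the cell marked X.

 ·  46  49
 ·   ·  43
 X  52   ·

40

Using row 1: 46 + 49 + ? → (1,1) = 156 − 95 = 61.
Column 2 must total 156; the given cells sum to 98, so (2,2) = 58.
The remaining cell in column 3 is (3,3) = 156 − 92 = 64.
Row 2: 58 + 43 + ? = 156, so (2,1) = 55.
Row 3: 52 + 64 + ? = 156, so (3,1) = 40.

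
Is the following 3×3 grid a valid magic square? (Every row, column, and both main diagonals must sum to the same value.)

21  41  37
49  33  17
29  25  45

Row 1: 21 + 41 + 37 = 99.
Row 2: 49 + 33 + 17 = 99.
Row 3: 29 + 25 + 45 = 99.
Column 1: 21 + 49 + 29 = 99.
Column 2: 41 + 33 + 25 = 99.
Column 3: 37 + 17 + 45 = 99.
Main diagonal: 21 + 33 + 45 = 99.
Anti-diagonal: 37 + 33 + 29 = 99.
All lines sum to 99.

Yes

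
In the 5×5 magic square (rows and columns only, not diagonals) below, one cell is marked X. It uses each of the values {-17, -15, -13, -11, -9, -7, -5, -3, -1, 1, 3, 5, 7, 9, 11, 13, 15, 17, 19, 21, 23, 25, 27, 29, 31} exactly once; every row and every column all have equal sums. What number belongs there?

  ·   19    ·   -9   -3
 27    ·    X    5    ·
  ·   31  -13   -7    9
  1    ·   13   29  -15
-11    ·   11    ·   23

-1

The 25 entries sum to 175, so each line sums to 175/5 = 35.
The remaining cell in row 3 is (3,1) = 35 − 20 = 15.
Row 4 must total 35; the given cells sum to 28, so (4,2) = 7.
Column 1 must total 35; the given cells sum to 32, so (1,1) = 3.
Column 4 needs 35; the known cells sum to 18, so (5,4) = 17.
The remaining cell in column 5 is (2,5) = 35 − 14 = 21.
Row 1 needs 35; the known cells sum to 10, so (1,3) = 25.
The remaining cell in row 5 is (5,2) = 35 − 40 = -5.
Using column 2: 19 + 31 + 7 + (-5) + ? → (2,2) = 35 − 52 = -17.
From column 3, 35 − (25 + (-13) + 13 + 11) gives (2,3) = -1.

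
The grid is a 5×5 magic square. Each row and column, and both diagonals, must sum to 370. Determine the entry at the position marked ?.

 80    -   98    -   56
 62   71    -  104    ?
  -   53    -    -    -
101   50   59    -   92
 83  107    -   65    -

38

Using row 4: 101 + 50 + 59 + 92 + ? → (4,4) = 370 − 302 = 68.
Column 1: 80 + 62 + 101 + 83 + ? = 370, so (3,1) = 44.
Column 2 needs 370; the known cells sum to 281, so (1,2) = 89.
The remaining cell in anti-diagonal is (3,3) = 370 − 293 = 77.
Row 1 needs 370; the known cells sum to 323, so (1,4) = 47.
Column 4 needs 370; the known cells sum to 284, so (3,4) = 86.
The remaining cell in main diagonal is (5,5) = 370 − 296 = 74.
Row 3: 44 + 53 + 77 + 86 + ? = 370, so (3,5) = 110.
Using row 5: 83 + 107 + 65 + 74 + ? → (5,3) = 370 − 329 = 41.
Column 3 needs 370; the known cells sum to 275, so (2,3) = 95.
Column 5 must total 370; the given cells sum to 332, so (2,5) = 38.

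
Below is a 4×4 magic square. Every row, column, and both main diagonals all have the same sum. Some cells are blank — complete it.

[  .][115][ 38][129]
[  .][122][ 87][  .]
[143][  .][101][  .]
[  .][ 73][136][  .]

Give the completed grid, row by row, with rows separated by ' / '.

80 115 38 129 / 45 122 87 108 / 143 52 101 66 / 94 73 136 59

Column 3 is already complete: 38 + 87 + 101 + 136 = 362, so that is the magic constant.
From row 1, 362 − (115 + 38 + 129) gives (1,1) = 80.
Column 2 needs 362; the known cells sum to 310, so (3,2) = 52.
Main diagonal: 80 + 122 + 101 + ? = 362, so (4,4) = 59.
Anti-diagonal: 129 + 87 + 52 + ? = 362, so (4,1) = 94.
Using row 3: 143 + 52 + 101 + ? → (3,4) = 362 − 296 = 66.
The remaining cell in column 1 is (2,1) = 362 − 317 = 45.
Column 4 needs 362; the known cells sum to 254, so (2,4) = 108.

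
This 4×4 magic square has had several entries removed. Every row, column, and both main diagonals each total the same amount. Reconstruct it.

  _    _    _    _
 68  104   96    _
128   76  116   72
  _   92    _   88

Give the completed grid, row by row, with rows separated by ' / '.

84 120 80 108 / 68 104 96 124 / 128 76 116 72 / 112 92 100 88

Row 3 is already complete: 128 + 76 + 116 + 72 = 392, so that is the magic constant.
The remaining cell in row 2 is (2,4) = 392 − 268 = 124.
The remaining cell in column 2 is (1,2) = 392 − 272 = 120.
From column 4, 392 − (124 + 72 + 88) gives (1,4) = 108.
The remaining cell in main diagonal is (1,1) = 392 − 308 = 84.
Anti-diagonal: 108 + 96 + 76 + ? = 392, so (4,1) = 112.
Row 1: 84 + 120 + 108 + ? = 392, so (1,3) = 80.
Row 4: 112 + 92 + 88 + ? = 392, so (4,3) = 100.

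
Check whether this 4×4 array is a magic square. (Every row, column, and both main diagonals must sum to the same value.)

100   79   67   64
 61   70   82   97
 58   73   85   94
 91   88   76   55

Yes

Row 1: 100 + 79 + 67 + 64 = 310.
Row 2: 61 + 70 + 82 + 97 = 310.
Row 3: 58 + 73 + 85 + 94 = 310.
Row 4: 91 + 88 + 76 + 55 = 310.
Column 1: 100 + 61 + 58 + 91 = 310.
Column 2: 79 + 70 + 73 + 88 = 310.
Column 3: 67 + 82 + 85 + 76 = 310.
Column 4: 64 + 97 + 94 + 55 = 310.
Main diagonal: 100 + 70 + 85 + 55 = 310.
Anti-diagonal: 64 + 82 + 73 + 91 = 310.
All lines sum to 310.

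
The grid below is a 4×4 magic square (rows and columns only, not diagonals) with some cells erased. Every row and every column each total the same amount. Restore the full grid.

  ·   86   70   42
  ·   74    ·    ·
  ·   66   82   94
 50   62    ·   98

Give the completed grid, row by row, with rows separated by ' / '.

90 86 70 42 / 102 74 58 54 / 46 66 82 94 / 50 62 78 98

Column 2 is already complete: 86 + 74 + 66 + 62 = 288, so that is the magic constant.
Using row 1: 86 + 70 + 42 + ? → (1,1) = 288 − 198 = 90.
Row 3 must total 288; the given cells sum to 242, so (3,1) = 46.
The remaining cell in row 4 is (4,3) = 288 − 210 = 78.
Column 1 needs 288; the known cells sum to 186, so (2,1) = 102.
The remaining cell in column 3 is (2,3) = 288 − 230 = 58.
Column 4 needs 288; the known cells sum to 234, so (2,4) = 54.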